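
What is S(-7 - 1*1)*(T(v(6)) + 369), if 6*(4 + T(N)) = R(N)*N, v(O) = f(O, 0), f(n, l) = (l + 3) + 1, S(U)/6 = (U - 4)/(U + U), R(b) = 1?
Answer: 3291/2 ≈ 1645.5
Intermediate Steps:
S(U) = 3*(-4 + U)/U (S(U) = 6*((U - 4)/(U + U)) = 6*((-4 + U)/((2*U))) = 6*((-4 + U)*(1/(2*U))) = 6*((-4 + U)/(2*U)) = 3*(-4 + U)/U)
f(n, l) = 4 + l (f(n, l) = (3 + l) + 1 = 4 + l)
v(O) = 4 (v(O) = 4 + 0 = 4)
T(N) = -4 + N/6 (T(N) = -4 + (1*N)/6 = -4 + N/6)
S(-7 - 1*1)*(T(v(6)) + 369) = (3 - 12/(-7 - 1*1))*((-4 + (⅙)*4) + 369) = (3 - 12/(-7 - 1))*((-4 + ⅔) + 369) = (3 - 12/(-8))*(-10/3 + 369) = (3 - 12*(-⅛))*(1097/3) = (3 + 3/2)*(1097/3) = (9/2)*(1097/3) = 3291/2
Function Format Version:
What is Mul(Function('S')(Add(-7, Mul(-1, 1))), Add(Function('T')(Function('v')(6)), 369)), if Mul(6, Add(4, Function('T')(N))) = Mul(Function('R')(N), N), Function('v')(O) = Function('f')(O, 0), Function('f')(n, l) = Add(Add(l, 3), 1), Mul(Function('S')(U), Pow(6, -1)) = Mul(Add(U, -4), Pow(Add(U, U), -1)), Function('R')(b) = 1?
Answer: Rational(3291, 2) ≈ 1645.5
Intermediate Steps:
Function('S')(U) = Mul(3, Pow(U, -1), Add(-4, U)) (Function('S')(U) = Mul(6, Mul(Add(U, -4), Pow(Add(U, U), -1))) = Mul(6, Mul(Add(-4, U), Pow(Mul(2, U), -1))) = Mul(6, Mul(Add(-4, U), Mul(Rational(1, 2), Pow(U, -1)))) = Mul(6, Mul(Rational(1, 2), Pow(U, -1), Add(-4, U))) = Mul(3, Pow(U, -1), Add(-4, U)))
Function('f')(n, l) = Add(4, l) (Function('f')(n, l) = Add(Add(3, l), 1) = Add(4, l))
Function('v')(O) = 4 (Function('v')(O) = Add(4, 0) = 4)
Function('T')(N) = Add(-4, Mul(Rational(1, 6), N)) (Function('T')(N) = Add(-4, Mul(Rational(1, 6), Mul(1, N))) = Add(-4, Mul(Rational(1, 6), N)))
Mul(Function('S')(Add(-7, Mul(-1, 1))), Add(Function('T')(Function('v')(6)), 369)) = Mul(Add(3, Mul(-12, Pow(Add(-7, Mul(-1, 1)), -1))), Add(Add(-4, Mul(Rational(1, 6), 4)), 369)) = Mul(Add(3, Mul(-12, Pow(Add(-7, -1), -1))), Add(Add(-4, Rational(2, 3)), 369)) = Mul(Add(3, Mul(-12, Pow(-8, -1))), Add(Rational(-10, 3), 369)) = Mul(Add(3, Mul(-12, Rational(-1, 8))), Rational(1097, 3)) = Mul(Add(3, Rational(3, 2)), Rational(1097, 3)) = Mul(Rational(9, 2), Rational(1097, 3)) = Rational(3291, 2)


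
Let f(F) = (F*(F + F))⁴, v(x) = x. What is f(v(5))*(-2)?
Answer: -12500000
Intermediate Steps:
f(F) = 16*F⁸ (f(F) = (F*(2*F))⁴ = (2*F²)⁴ = 16*F⁸)
f(v(5))*(-2) = (16*5⁸)*(-2) = (16*390625)*(-2) = 6250000*(-2) = -12500000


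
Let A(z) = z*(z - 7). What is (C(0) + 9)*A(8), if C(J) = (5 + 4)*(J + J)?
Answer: 72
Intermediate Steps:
A(z) = z*(-7 + z)
C(J) = 18*J (C(J) = 9*(2*J) = 18*J)
(C(0) + 9)*A(8) = (18*0 + 9)*(8*(-7 + 8)) = (0 + 9)*(8*1) = 9*8 = 72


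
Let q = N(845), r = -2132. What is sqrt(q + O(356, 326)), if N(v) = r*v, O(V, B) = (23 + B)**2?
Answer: I*sqrt(1679739) ≈ 1296.0*I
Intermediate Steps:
N(v) = -2132*v
q = -1801540 (q = -2132*845 = -1801540)
sqrt(q + O(356, 326)) = sqrt(-1801540 + (23 + 326)**2) = sqrt(-1801540 + 349**2) = sqrt(-1801540 + 121801) = sqrt(-1679739) = I*sqrt(1679739)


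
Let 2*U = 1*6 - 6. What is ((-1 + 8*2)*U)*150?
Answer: 0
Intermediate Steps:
U = 0 (U = (1*6 - 6)/2 = (6 - 6)/2 = (½)*0 = 0)
((-1 + 8*2)*U)*150 = ((-1 + 8*2)*0)*150 = ((-1 + 16)*0)*150 = (15*0)*150 = 0*150 = 0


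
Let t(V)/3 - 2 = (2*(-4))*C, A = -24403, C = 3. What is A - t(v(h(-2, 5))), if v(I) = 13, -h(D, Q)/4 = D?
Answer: -24337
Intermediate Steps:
h(D, Q) = -4*D
t(V) = -66 (t(V) = 6 + 3*((2*(-4))*3) = 6 + 3*(-8*3) = 6 + 3*(-24) = 6 - 72 = -66)
A - t(v(h(-2, 5))) = -24403 - 1*(-66) = -24403 + 66 = -24337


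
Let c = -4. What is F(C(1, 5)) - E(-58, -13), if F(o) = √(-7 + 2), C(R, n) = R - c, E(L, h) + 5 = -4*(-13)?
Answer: -47 + I*√5 ≈ -47.0 + 2.2361*I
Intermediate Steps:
E(L, h) = 47 (E(L, h) = -5 - 4*(-13) = -5 + 52 = 47)
C(R, n) = 4 + R (C(R, n) = R - 1*(-4) = R + 4 = 4 + R)
F(o) = I*√5 (F(o) = √(-5) = I*√5)
F(C(1, 5)) - E(-58, -13) = I*√5 - 1*47 = I*√5 - 47 = -47 + I*√5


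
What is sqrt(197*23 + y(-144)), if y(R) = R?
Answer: sqrt(4387) ≈ 66.234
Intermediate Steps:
sqrt(197*23 + y(-144)) = sqrt(197*23 - 144) = sqrt(4531 - 144) = sqrt(4387)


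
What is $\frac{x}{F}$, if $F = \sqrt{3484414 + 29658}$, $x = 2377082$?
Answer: $\frac{1188541 \sqrt{878518}}{878518} \approx 1268.1$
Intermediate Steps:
$F = 2 \sqrt{878518}$ ($F = \sqrt{3514072} = 2 \sqrt{878518} \approx 1874.6$)
$\frac{x}{F} = \frac{2377082}{2 \sqrt{878518}} = 2377082 \frac{\sqrt{878518}}{1757036} = \frac{1188541 \sqrt{878518}}{878518}$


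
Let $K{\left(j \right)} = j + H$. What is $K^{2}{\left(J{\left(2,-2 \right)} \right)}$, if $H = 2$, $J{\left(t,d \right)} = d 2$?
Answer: $4$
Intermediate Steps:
$J{\left(t,d \right)} = 2 d$
$K{\left(j \right)} = 2 + j$ ($K{\left(j \right)} = j + 2 = 2 + j$)
$K^{2}{\left(J{\left(2,-2 \right)} \right)} = \left(2 + 2 \left(-2\right)\right)^{2} = \left(2 - 4\right)^{2} = \left(-2\right)^{2} = 4$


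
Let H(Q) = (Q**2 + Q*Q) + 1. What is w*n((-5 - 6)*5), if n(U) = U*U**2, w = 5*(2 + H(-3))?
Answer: -17469375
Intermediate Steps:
H(Q) = 1 + 2*Q**2 (H(Q) = (Q**2 + Q**2) + 1 = 2*Q**2 + 1 = 1 + 2*Q**2)
w = 105 (w = 5*(2 + (1 + 2*(-3)**2)) = 5*(2 + (1 + 2*9)) = 5*(2 + (1 + 18)) = 5*(2 + 19) = 5*21 = 105)
n(U) = U**3
w*n((-5 - 6)*5) = 105*((-5 - 6)*5)**3 = 105*(-11*5)**3 = 105*(-55)**3 = 105*(-166375) = -17469375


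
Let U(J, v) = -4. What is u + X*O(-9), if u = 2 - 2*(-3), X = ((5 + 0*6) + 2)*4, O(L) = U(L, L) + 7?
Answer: 92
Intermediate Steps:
O(L) = 3 (O(L) = -4 + 7 = 3)
X = 28 (X = ((5 + 0) + 2)*4 = (5 + 2)*4 = 7*4 = 28)
u = 8 (u = 2 + 6 = 8)
u + X*O(-9) = 8 + 28*3 = 8 + 84 = 92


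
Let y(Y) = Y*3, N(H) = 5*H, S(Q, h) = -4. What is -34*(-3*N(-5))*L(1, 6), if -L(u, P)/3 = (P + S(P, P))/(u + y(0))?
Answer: 15300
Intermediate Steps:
y(Y) = 3*Y
L(u, P) = -3*(-4 + P)/u (L(u, P) = -3*(P - 4)/(u + 3*0) = -3*(-4 + P)/(u + 0) = -3*(-4 + P)/u)
-34*(-3*N(-5))*L(1, 6) = -34*(-15*(-5))*3*(4 - 1*6)/1 = -34*(-3*(-25))*3*1*(4 - 6) = -2550*3*1*(-2) = -2550*(-6) = -34*(-450) = 15300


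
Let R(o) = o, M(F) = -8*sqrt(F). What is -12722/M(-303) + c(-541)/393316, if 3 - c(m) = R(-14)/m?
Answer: 1609/212783956 - 6361*I*sqrt(303)/1212 ≈ 7.5617e-6 - 91.357*I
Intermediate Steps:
c(m) = 3 + 14/m (c(m) = 3 - (-14)/m = 3 + 14/m)
-12722/M(-303) + c(-541)/393316 = -12722*I*sqrt(303)/2424 + (3 + 14/(-541))/393316 = -12722*I*sqrt(303)/2424 + (3 + 14*(-1/541))*(1/393316) = -12722*I*sqrt(303)/2424 + (3 - 14/541)*(1/393316) = -6361*I*sqrt(303)/1212 + (1609/541)*(1/393316) = -6361*I*sqrt(303)/1212 + 1609/212783956 = 1609/212783956 - 6361*I*sqrt(303)/1212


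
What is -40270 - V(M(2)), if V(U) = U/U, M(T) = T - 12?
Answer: -40271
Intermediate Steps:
M(T) = -12 + T
V(U) = 1
-40270 - V(M(2)) = -40270 - 1*1 = -40270 - 1 = -40271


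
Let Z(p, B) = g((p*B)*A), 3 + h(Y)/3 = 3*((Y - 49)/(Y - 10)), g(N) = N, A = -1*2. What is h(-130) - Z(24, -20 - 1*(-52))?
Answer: 215391/140 ≈ 1538.5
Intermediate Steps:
A = -2
h(Y) = -9 + 9*(-49 + Y)/(-10 + Y) (h(Y) = -9 + 3*(3*((Y - 49)/(Y - 10))) = -9 + 3*(3*((-49 + Y)/(-10 + Y))) = -9 + 3*(3*(-49 + Y)/(-10 + Y)) = -9 + 9*(-49 + Y)/(-10 + Y))
Z(p, B) = -2*B*p (Z(p, B) = (p*B)*(-2) = (B*p)*(-2) = -2*B*p)
h(-130) - Z(24, -20 - 1*(-52)) = -351/(-10 - 130) - (-2)*(-20 - 1*(-52))*24 = -351/(-140) - (-2)*(-20 + 52)*24 = -351*(-1/140) - (-2)*32*24 = 351/140 - 1*(-1536) = 351/140 + 1536 = 215391/140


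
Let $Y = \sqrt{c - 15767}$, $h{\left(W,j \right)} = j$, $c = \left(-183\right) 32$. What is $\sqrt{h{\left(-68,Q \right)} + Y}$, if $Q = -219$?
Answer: $\sqrt{-219 + i \sqrt{21623}} \approx 4.7322 + 15.537 i$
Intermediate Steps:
$c = -5856$
$Y = i \sqrt{21623}$ ($Y = \sqrt{-5856 - 15767} = \sqrt{-21623} = i \sqrt{21623} \approx 147.05 i$)
$\sqrt{h{\left(-68,Q \right)} + Y} = \sqrt{-219 + i \sqrt{21623}}$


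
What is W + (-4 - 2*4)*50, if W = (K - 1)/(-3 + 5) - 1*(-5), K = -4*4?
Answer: -1207/2 ≈ -603.50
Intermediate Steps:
K = -16
W = -7/2 (W = (-16 - 1)/(-3 + 5) - 1*(-5) = -17/2 + 5 = -7/2 ≈ -3.5000)
W + (-4 - 2*4)*50 = -7/2 + (-4 - 2*4)*50 = -7/2 + (-4 - 8)*50 = -7/2 - 12*50 = -7/2 - 600 = -1207/2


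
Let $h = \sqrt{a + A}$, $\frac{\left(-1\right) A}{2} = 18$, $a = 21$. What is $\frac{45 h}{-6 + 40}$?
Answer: $\frac{45 i \sqrt{15}}{34} \approx 5.126 i$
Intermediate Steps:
$A = -36$ ($A = \left(-2\right) 18 = -36$)
$h = i \sqrt{15}$ ($h = \sqrt{21 - 36} = \sqrt{-15} = i \sqrt{15} \approx 3.873 i$)
$\frac{45 h}{-6 + 40} = \frac{45 i \sqrt{15}}{-6 + 40} = \frac{45 i \sqrt{15}}{34}$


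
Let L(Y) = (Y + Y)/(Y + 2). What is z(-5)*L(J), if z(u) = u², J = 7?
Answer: 350/9 ≈ 38.889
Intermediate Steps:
L(Y) = 2*Y/(2 + Y) (L(Y) = (2*Y)/(2 + Y) = 2*Y/(2 + Y))
z(-5)*L(J) = (-5)²*(2*7/(2 + 7)) = 25*(2*7/9) = 25*(2*7*(⅑)) = 25*(14/9) = 350/9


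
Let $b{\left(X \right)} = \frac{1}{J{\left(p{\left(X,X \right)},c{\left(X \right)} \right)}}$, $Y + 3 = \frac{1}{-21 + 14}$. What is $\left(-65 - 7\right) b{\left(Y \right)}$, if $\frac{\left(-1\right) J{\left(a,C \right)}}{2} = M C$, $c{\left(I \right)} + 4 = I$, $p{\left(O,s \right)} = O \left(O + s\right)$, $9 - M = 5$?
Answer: $- \frac{63}{50} \approx -1.26$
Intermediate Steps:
$M = 4$ ($M = 9 - 5 = 4$)
$c{\left(I \right)} = -4 + I$
$J{\left(a,C \right)} = - 8 C$ ($J{\left(a,C \right)} = - 2 \cdot 4 C = - 8 C$)
$Y = - \frac{22}{7}$ ($Y = -3 + \frac{1}{-21 + 14} = -3 + \frac{1}{-7} = -3 - \frac{1}{7} = - \frac{22}{7} \approx -3.1429$)
$b{\left(X \right)} = \frac{1}{32 - 8 X}$ ($b{\left(X \right)} = \frac{1}{\left(-8\right) \left(-4 + X\right)} = \frac{1}{32 - 8 X}$)
$\left(-65 - 7\right) b{\left(Y \right)} = \left(-65 - 7\right) \frac{1}{8 \left(4 - - \frac{22}{7}\right)} = - 72 \frac{1}{8 \left(4 + \frac{22}{7}\right)} = - 72 \frac{1}{8 \cdot \frac{50}{7}} = - 72 \cdot \frac{1}{8} \cdot \frac{7}{50} = \left(-72\right) \frac{7}{400} = - \frac{63}{50}$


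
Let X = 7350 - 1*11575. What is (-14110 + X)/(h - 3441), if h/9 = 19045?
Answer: -18335/167964 ≈ -0.10916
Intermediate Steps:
h = 171405 (h = 9*19045 = 171405)
X = -4225 (X = 7350 - 11575 = -4225)
(-14110 + X)/(h - 3441) = (-14110 - 4225)/(171405 - 3441) = -18335/167964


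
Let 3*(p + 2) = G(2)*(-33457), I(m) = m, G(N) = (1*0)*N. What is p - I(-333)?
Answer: 331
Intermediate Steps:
G(N) = 0 (G(N) = 0*N = 0)
p = -2 (p = -2 + (0*(-33457))/3 = -2 + (⅓)*0 = -2 + 0 = -2)
p - I(-333) = -2 - 1*(-333) = -2 + 333 = 331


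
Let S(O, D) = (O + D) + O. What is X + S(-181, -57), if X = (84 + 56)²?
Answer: 19181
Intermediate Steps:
S(O, D) = D + 2*O (S(O, D) = (D + O) + O = D + 2*O)
X = 19600 (X = 140² = 19600)
X + S(-181, -57) = 19600 + (-57 + 2*(-181)) = 19600 + (-57 - 362) = 19600 - 419 = 19181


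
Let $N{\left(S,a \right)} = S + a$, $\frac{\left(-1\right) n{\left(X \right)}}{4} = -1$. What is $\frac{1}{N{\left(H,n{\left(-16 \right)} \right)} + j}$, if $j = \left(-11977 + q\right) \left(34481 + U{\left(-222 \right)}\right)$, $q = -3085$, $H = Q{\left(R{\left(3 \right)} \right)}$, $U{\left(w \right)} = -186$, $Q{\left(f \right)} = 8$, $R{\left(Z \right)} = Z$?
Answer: $- \frac{1}{516551278} \approx -1.9359 \cdot 10^{-9}$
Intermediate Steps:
$n{\left(X \right)} = 4$ ($n{\left(X \right)} = \left(-4\right) \left(-1\right) = 4$)
$H = 8$
$j = -516551290$ ($j = \left(-11977 - 3085\right) \left(34481 - 186\right) = \left(-15062\right) 34295 = -516551290$)
$\frac{1}{N{\left(H,n{\left(-16 \right)} \right)} + j} = \frac{1}{\left(8 + 4\right) - 516551290} = \frac{1}{12 - 516551290} = \frac{1}{-516551278} = - \frac{1}{516551278}$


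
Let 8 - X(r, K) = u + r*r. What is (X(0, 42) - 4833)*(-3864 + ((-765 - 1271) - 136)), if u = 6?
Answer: 29159916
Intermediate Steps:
X(r, K) = 2 - r² (X(r, K) = 8 - (6 + r*r) = 8 - (6 + r²) = 8 + (-6 - r²) = 2 - r²)
(X(0, 42) - 4833)*(-3864 + ((-765 - 1271) - 136)) = ((2 - 1*0²) - 4833)*(-3864 + ((-765 - 1271) - 136)) = ((2 - 1*0) - 4833)*(-3864 + (-2036 - 136)) = ((2 + 0) - 4833)*(-3864 - 2172) = (2 - 4833)*(-6036) = -4831*(-6036) = 29159916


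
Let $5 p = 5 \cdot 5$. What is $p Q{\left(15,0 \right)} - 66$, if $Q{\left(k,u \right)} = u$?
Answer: $-66$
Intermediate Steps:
$p = 5$ ($p = \frac{5 \cdot 5}{5} = \frac{1}{5} \cdot 25 = 5$)
$p Q{\left(15,0 \right)} - 66 = 5 \cdot 0 - 66 = 0 - 66 = -66$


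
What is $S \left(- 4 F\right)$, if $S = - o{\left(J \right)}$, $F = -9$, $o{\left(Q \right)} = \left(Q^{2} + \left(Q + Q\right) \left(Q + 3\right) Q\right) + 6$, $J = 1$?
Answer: $-540$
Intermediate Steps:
$o{\left(Q \right)} = 6 + Q^{2} + 2 Q^{2} \left(3 + Q\right)$ ($o{\left(Q \right)} = \left(Q^{2} + 2 Q \left(3 + Q\right) Q\right) + 6 = \left(Q^{2} + 2 Q^{2} \left(3 + Q\right)\right) + 6 = 6 + Q^{2} + 2 Q^{2} \left(3 + Q\right)$)
$S = -15$ ($S = - (6 + 2 \cdot 1^{3} + 7 \cdot 1^{2}) = - (6 + 2 \cdot 1 + 7 \cdot 1) = - (6 + 2 + 7) = \left(-1\right) 15 = -15$)
$S \left(- 4 F\right) = - 15 \left(\left(-4\right) \left(-9\right)\right) = \left(-15\right) 36 = -540$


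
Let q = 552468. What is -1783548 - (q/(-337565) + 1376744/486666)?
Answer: -146501986533004796/82140704145 ≈ -1.7836e+6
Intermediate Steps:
-1783548 - (q/(-337565) + 1376744/486666) = -1783548 - (552468/(-337565) + 1376744/486666) = -1783548 - (552468*(-1/337565) + 1376744*(1/486666)) = -1783548 - (-552468/337565 + 688372/243333) = -1783548 - 1*97936598336/82140704145 = -1783548 - 97936598336/82140704145 = -146501986533004796/82140704145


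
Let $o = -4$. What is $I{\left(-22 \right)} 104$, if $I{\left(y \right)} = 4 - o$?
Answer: $832$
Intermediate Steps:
$I{\left(y \right)} = 8$ ($I{\left(y \right)} = 4 - -4 = 4 + 4 = 8$)
$I{\left(-22 \right)} 104 = 8 \cdot 104 = 832$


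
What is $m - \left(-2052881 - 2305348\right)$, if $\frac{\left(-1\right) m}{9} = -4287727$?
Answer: $42947772$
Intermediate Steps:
$m = 38589543$ ($m = \left(-9\right) \left(-4287727\right) = 38589543$)
$m - \left(-2052881 - 2305348\right) = 38589543 - \left(-2052881 - 2305348\right) = 38589543 - -4358229 = 38589543 + 4358229 = 42947772$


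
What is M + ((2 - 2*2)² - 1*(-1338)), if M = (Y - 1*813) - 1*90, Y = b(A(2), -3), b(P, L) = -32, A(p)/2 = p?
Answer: 407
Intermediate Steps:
A(p) = 2*p
Y = -32
M = -935 (M = (-32 - 1*813) - 1*90 = (-32 - 813) - 90 = -845 - 90 = -935)
M + ((2 - 2*2)² - 1*(-1338)) = -935 + ((2 - 2*2)² - 1*(-1338)) = -935 + ((2 - 4)² + 1338) = -935 + ((-2)² + 1338) = -935 + (4 + 1338) = -935 + 1342 = 407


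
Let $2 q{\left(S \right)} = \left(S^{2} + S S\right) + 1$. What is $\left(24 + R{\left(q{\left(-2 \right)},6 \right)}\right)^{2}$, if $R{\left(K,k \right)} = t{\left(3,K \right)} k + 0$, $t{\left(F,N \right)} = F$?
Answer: $1764$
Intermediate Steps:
$q{\left(S \right)} = \frac{1}{2} + S^{2}$ ($q{\left(S \right)} = \frac{\left(S^{2} + S S\right) + 1}{2} = \frac{\left(S^{2} + S^{2}\right) + 1}{2} = \frac{2 S^{2} + 1}{2} = \frac{1 + 2 S^{2}}{2} = \frac{1}{2} + S^{2}$)
$R{\left(K,k \right)} = 3 k$ ($R{\left(K,k \right)} = 3 k + 0 = 3 k$)
$\left(24 + R{\left(q{\left(-2 \right)},6 \right)}\right)^{2} = \left(24 + 3 \cdot 6\right)^{2} = \left(24 + 18\right)^{2} = 42^{2} = 1764$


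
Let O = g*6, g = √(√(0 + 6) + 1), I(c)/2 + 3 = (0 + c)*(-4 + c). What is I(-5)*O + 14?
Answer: 14 + 504*√(1 + √6) ≈ 950.07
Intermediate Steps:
I(c) = -6 + 2*c*(-4 + c) (I(c) = -6 + 2*((0 + c)*(-4 + c)) = -6 + 2*(c*(-4 + c)) = -6 + 2*c*(-4 + c))
g = √(1 + √6) (g = √(√6 + 1) = √(1 + √6) ≈ 1.8573)
O = 6*√(1 + √6) (O = √(1 + √6)*6 = 6*√(1 + √6) ≈ 11.144)
I(-5)*O + 14 = (-6 - 8*(-5) + 2*(-5)²)*(6*√(1 + √6)) + 14 = (-6 + 40 + 2*25)*(6*√(1 + √6)) + 14 = (-6 + 40 + 50)*(6*√(1 + √6)) + 14 = 84*(6*√(1 + √6)) + 14 = 504*√(1 + √6) + 14 = 14 + 504*√(1 + √6)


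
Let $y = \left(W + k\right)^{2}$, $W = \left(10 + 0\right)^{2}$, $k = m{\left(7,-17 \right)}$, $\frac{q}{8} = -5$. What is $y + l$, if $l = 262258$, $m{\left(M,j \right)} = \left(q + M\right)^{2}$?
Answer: $1675979$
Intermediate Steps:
$q = -40$ ($q = 8 \left(-5\right) = -40$)
$m{\left(M,j \right)} = \left(-40 + M\right)^{2}$
$k = 1089$ ($k = \left(-40 + 7\right)^{2} = \left(-33\right)^{2} = 1089$)
$W = 100$ ($W = 10^{2} = 100$)
$y = 1413721$ ($y = \left(100 + 1089\right)^{2} = 1189^{2} = 1413721$)
$y + l = 1413721 + 262258 = 1675979$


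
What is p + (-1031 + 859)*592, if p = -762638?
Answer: -864462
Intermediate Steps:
p + (-1031 + 859)*592 = -762638 + (-1031 + 859)*592 = -762638 - 172*592 = -762638 - 101824 = -864462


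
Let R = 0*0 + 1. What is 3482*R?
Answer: 3482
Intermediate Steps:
R = 1 (R = 0 + 1 = 1)
3482*R = 3482*1 = 3482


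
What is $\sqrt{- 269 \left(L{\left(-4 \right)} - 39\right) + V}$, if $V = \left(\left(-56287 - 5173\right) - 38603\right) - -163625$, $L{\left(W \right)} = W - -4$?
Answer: $\sqrt{74053} \approx 272.13$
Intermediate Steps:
$L{\left(W \right)} = 4 + W$ ($L{\left(W \right)} = W + 4 = 4 + W$)
$V = 63562$ ($V = \left(-61460 - 38603\right) + 163625 = -100063 + 163625 = 63562$)
$\sqrt{- 269 \left(L{\left(-4 \right)} - 39\right) + V} = \sqrt{- 269 \left(\left(4 - 4\right) - 39\right) + 63562} = \sqrt{- 269 \left(0 - 39\right) + 63562} = \sqrt{\left(-269\right) \left(-39\right) + 63562} = \sqrt{10491 + 63562} = \sqrt{74053}$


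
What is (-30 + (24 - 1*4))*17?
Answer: -170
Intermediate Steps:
(-30 + (24 - 1*4))*17 = (-30 + (24 - 4))*17 = (-30 + 20)*17 = -10*17 = -170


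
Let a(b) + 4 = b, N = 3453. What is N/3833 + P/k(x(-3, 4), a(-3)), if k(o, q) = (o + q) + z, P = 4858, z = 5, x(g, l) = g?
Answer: -18603449/19165 ≈ -970.70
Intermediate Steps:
a(b) = -4 + b
k(o, q) = 5 + o + q (k(o, q) = (o + q) + 5 = 5 + o + q)
N/3833 + P/k(x(-3, 4), a(-3)) = 3453/3833 + 4858/(5 - 3 + (-4 - 3)) = 3453*(1/3833) + 4858/(5 - 3 - 7) = 3453/3833 + 4858/(-5) = 3453/3833 + 4858*(-⅕) = 3453/3833 - 4858/5 = -18603449/19165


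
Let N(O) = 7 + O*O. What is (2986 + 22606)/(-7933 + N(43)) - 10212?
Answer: -62083916/6077 ≈ -10216.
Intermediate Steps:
N(O) = 7 + O**2
(2986 + 22606)/(-7933 + N(43)) - 10212 = (2986 + 22606)/(-7933 + (7 + 43**2)) - 10212 = 25592/(-7933 + (7 + 1849)) - 10212 = 25592/(-7933 + 1856) - 10212 = 25592/(-6077) - 10212 = 25592*(-1/6077) - 10212 = -25592/6077 - 10212 = -62083916/6077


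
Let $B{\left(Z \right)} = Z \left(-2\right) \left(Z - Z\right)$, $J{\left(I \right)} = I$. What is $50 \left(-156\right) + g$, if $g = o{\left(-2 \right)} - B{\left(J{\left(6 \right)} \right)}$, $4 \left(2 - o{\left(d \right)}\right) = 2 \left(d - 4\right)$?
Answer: $-7795$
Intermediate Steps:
$B{\left(Z \right)} = 0$ ($B{\left(Z \right)} = - 2 Z 0 = 0$)
$o{\left(d \right)} = 4 - \frac{d}{2}$ ($o{\left(d \right)} = 2 - \frac{2 \left(d - 4\right)}{4} = 2 - \frac{2 \left(-4 + d\right)}{4} = 2 - \frac{-8 + 2 d}{4} = 2 - \left(-2 + \frac{d}{2}\right) = 4 - \frac{d}{2}$)
$g = 5$ ($g = \left(4 - -1\right) - 0 = \left(4 + 1\right) + 0 = 5 + 0 = 5$)
$50 \left(-156\right) + g = 50 \left(-156\right) + 5 = -7800 + 5 = -7795$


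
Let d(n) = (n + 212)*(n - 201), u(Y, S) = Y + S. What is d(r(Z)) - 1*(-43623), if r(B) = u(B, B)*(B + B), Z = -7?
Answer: 41583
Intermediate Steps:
u(Y, S) = S + Y
r(B) = 4*B**2 (r(B) = (B + B)*(B + B) = (2*B)*(2*B) = 4*B**2)
d(n) = (-201 + n)*(212 + n) (d(n) = (212 + n)*(-201 + n) = (-201 + n)*(212 + n))
d(r(Z)) - 1*(-43623) = (-42612 + (4*(-7)**2)**2 + 11*(4*(-7)**2)) - 1*(-43623) = (-42612 + (4*49)**2 + 11*(4*49)) + 43623 = (-42612 + 196**2 + 11*196) + 43623 = (-42612 + 38416 + 2156) + 43623 = -2040 + 43623 = 41583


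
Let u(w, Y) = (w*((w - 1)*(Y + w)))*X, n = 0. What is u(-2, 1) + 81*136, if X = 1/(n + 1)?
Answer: 11010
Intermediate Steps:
X = 1 (X = 1/(0 + 1) = 1/1 = 1)
u(w, Y) = w*(-1 + w)*(Y + w) (u(w, Y) = (w*((w - 1)*(Y + w)))*1 = (w*((-1 + w)*(Y + w)))*1 = (w*(-1 + w)*(Y + w))*1 = w*(-1 + w)*(Y + w))
u(-2, 1) + 81*136 = -2*((-2)² - 1*1 - 1*(-2) + 1*(-2)) + 81*136 = -2*(4 - 1 + 2 - 2) + 11016 = -2*3 + 11016 = -6 + 11016 = 11010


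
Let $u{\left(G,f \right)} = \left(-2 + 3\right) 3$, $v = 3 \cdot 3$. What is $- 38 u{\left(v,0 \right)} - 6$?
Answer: $-120$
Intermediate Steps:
$v = 9$
$u{\left(G,f \right)} = 3$ ($u{\left(G,f \right)} = 1 \cdot 3 = 3$)
$- 38 u{\left(v,0 \right)} - 6 = \left(-38\right) 3 - 6 = -114 - 6 = -120$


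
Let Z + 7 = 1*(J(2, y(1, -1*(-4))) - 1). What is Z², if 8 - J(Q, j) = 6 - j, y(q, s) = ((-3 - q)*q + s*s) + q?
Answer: 49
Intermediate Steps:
y(q, s) = q + s² + q*(-3 - q) (y(q, s) = (q*(-3 - q) + s²) + q = (s² + q*(-3 - q)) + q = q + s² + q*(-3 - q))
J(Q, j) = 2 + j (J(Q, j) = 8 - (6 - j) = 8 + (-6 + j) = 2 + j)
Z = 7 (Z = -7 + 1*((2 + ((-1*(-4))² - 1*1² - 2*1)) - 1) = -7 + 1*((2 + (4² - 1*1 - 2)) - 1) = -7 + 1*((2 + (16 - 1 - 2)) - 1) = -7 + 1*((2 + 13) - 1) = -7 + 1*(15 - 1) = -7 + 1*14 = -7 + 14 = 7)
Z² = 7² = 49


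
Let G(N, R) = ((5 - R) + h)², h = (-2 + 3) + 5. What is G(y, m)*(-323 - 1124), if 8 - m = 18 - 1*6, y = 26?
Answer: -325575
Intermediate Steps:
h = 6 (h = 1 + 5 = 6)
m = -4 (m = 8 - (18 - 1*6) = 8 - (18 - 6) = 8 - 1*12 = 8 - 12 = -4)
G(N, R) = (11 - R)² (G(N, R) = ((5 - R) + 6)² = (11 - R)²)
G(y, m)*(-323 - 1124) = (11 - 1*(-4))²*(-323 - 1124) = (11 + 4)²*(-1447) = 15²*(-1447) = 225*(-1447) = -325575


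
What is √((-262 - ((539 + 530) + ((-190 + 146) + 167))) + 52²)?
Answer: 25*√2 ≈ 35.355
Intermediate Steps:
√((-262 - ((539 + 530) + ((-190 + 146) + 167))) + 52²) = √((-262 - (1069 + (-44 + 167))) + 2704) = √((-262 - (1069 + 123)) + 2704) = √((-262 - 1*1192) + 2704) = √((-262 - 1192) + 2704) = √(-1454 + 2704) = √1250 = 25*√2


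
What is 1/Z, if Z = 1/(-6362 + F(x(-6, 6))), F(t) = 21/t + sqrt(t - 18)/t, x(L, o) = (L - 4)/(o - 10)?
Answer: -31768/5 + I*sqrt(62)/5 ≈ -6353.6 + 1.5748*I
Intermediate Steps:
x(L, o) = (-4 + L)/(-10 + o)
F(t) = 21/t + sqrt(-18 + t)/t
Z = 1/(-31768/5 + I*sqrt(62)/5) (Z = 1/(-6362 + (21 + sqrt(-18 + (-4 - 6)/(-10 + 6)))/(((-4 - 6)/(-10 + 6)))) = 1/(-6362 + (21 + sqrt(-18 - 10/(-4)))/((-10/(-4)))) = 1/(-6362 + (21 + sqrt(-18 - 1/4*(-10)))/((-1/4*(-10)))) = 1/(-6362 + (21 + sqrt(-18 + 5/2))/(5/2)) = 1/(-6362 + 2*(21 + sqrt(-31/2))/5) = 1/(-6362 + 2*(21 + I*sqrt(62)/2)/5) = 1/(-6362 + (42/5 + I*sqrt(62)/5)) = 1/(-31768/5 + I*sqrt(62)/5) ≈ -0.00015739 - 3.9e-8*I)
1/Z = 1/(-79420/504602943 - 5*I*sqrt(62)/1009205886)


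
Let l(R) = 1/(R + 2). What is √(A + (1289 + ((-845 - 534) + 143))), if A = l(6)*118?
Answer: √271/2 ≈ 8.2310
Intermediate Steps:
l(R) = 1/(2 + R)
A = 59/4 (A = 118/(2 + 6) = 118/8 = (⅛)*118 = 59/4 ≈ 14.750)
√(A + (1289 + ((-845 - 534) + 143))) = √(59/4 + (1289 + ((-845 - 534) + 143))) = √(59/4 + (1289 + (-1379 + 143))) = √(59/4 + (1289 - 1236)) = √(59/4 + 53) = √(271/4) = √271/2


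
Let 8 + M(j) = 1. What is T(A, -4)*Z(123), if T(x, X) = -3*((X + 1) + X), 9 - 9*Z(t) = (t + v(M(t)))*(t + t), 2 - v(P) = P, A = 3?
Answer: -75747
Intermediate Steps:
M(j) = -7 (M(j) = -8 + 1 = -7)
v(P) = 2 - P
Z(t) = 1 - 2*t*(9 + t)/9 (Z(t) = 1 - (t + (2 - 1*(-7)))*(t + t)/9 = 1 - (t + (2 + 7))*2*t/9 = 1 - (t + 9)*2*t/9 = 1 - (9 + t)*2*t/9 = 1 - 2*t*(9 + t)/9)
T(x, X) = -3 - 6*X (T(x, X) = -3*((1 + X) + X) = -3*(1 + 2*X) = -3 - 6*X)
T(A, -4)*Z(123) = (-3 - 6*(-4))*(1 - 2*123 - 2/9*123²) = (-3 + 24)*(1 - 246 - 2/9*15129) = 21*(1 - 246 - 3362) = 21*(-3607) = -75747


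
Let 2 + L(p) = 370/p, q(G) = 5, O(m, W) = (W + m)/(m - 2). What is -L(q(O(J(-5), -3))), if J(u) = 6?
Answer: -72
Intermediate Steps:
O(m, W) = (W + m)/(-2 + m)
L(p) = -2 + 370/p
-L(q(O(J(-5), -3))) = -(-2 + 370/5) = -(-2 + 370*(⅕)) = -(-2 + 74) = -1*72 = -72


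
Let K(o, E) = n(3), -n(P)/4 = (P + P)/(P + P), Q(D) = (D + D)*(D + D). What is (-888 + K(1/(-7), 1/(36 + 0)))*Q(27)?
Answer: -2601072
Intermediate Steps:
Q(D) = 4*D**2 (Q(D) = (2*D)*(2*D) = 4*D**2)
n(P) = -4 (n(P) = -4*(P + P)/(P + P) = -4*2*P/(2*P) = -4*2*P*1/(2*P) = -4*1 = -4)
K(o, E) = -4
(-888 + K(1/(-7), 1/(36 + 0)))*Q(27) = (-888 - 4)*(4*27**2) = -3568*729 = -892*2916 = -2601072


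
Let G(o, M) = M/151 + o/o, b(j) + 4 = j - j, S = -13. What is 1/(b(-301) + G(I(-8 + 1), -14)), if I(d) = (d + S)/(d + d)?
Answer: -151/467 ≈ -0.32334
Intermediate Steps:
b(j) = -4 (b(j) = -4 + (j - j) = -4 + 0 = -4)
I(d) = (-13 + d)/(2*d) (I(d) = (d - 13)/(d + d) = (-13 + d)/((2*d)) = (-13 + d)*(1/(2*d)) = (-13 + d)/(2*d))
G(o, M) = 1 + M/151 (G(o, M) = M*(1/151) + 1 = M/151 + 1 = 1 + M/151)
1/(b(-301) + G(I(-8 + 1), -14)) = 1/(-4 + (1 + (1/151)*(-14))) = 1/(-4 + (1 - 14/151)) = 1/(-4 + 137/151) = 1/(-467/151) = -151/467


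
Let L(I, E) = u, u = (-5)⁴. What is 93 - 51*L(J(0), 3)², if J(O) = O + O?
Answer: -19921782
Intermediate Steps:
J(O) = 2*O
u = 625
L(I, E) = 625
93 - 51*L(J(0), 3)² = 93 - 51*625² = 93 - 51*390625 = 93 - 19921875 = -19921782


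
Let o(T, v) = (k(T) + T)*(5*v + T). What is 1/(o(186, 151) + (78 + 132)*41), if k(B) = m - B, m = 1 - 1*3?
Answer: 1/6728 ≈ 0.00014863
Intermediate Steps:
m = -2 (m = 1 - 3 = -2)
k(B) = -2 - B
o(T, v) = -10*v - 2*T (o(T, v) = ((-2 - T) + T)*(5*v + T) = -2*(T + 5*v) = -10*v - 2*T)
1/(o(186, 151) + (78 + 132)*41) = 1/((-10*151 - 2*186) + (78 + 132)*41) = 1/((-1510 - 372) + 210*41) = 1/(-1882 + 8610) = 1/6728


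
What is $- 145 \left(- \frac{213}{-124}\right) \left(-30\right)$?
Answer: $\frac{463275}{62} \approx 7472.2$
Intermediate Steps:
$- 145 \left(- \frac{213}{-124}\right) \left(-30\right) = - 145 \left(\left(-213\right) \left(- \frac{1}{124}\right)\right) \left(-30\right) = \left(-145\right) \frac{213}{124} \left(-30\right) = \left(- \frac{30885}{124}\right) \left(-30\right) = \frac{463275}{62}$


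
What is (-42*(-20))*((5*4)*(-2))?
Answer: -33600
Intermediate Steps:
(-42*(-20))*((5*4)*(-2)) = 840*(20*(-2)) = 840*(-40) = -33600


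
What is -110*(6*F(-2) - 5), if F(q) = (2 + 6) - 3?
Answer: -2750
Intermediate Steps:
F(q) = 5 (F(q) = 8 - 3 = 5)
-110*(6*F(-2) - 5) = -110*(6*5 - 5) = -110*(30 - 5) = -110*25 = -2750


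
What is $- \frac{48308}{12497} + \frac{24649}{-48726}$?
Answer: $- \frac{2661894161}{608928822} \approx -4.3714$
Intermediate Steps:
$- \frac{48308}{12497} + \frac{24649}{-48726} = \left(-48308\right) \frac{1}{12497} + 24649 \left(- \frac{1}{48726}\right) = - \frac{48308}{12497} - \frac{24649}{48726} = - \frac{2661894161}{608928822}$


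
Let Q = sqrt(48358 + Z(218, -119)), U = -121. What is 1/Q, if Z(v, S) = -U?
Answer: sqrt(48479)/48479 ≈ 0.0045417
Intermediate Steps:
Z(v, S) = 121 (Z(v, S) = -1*(-121) = 121)
Q = sqrt(48479) (Q = sqrt(48358 + 121) = sqrt(48479) ≈ 220.18)
1/Q = 1/(sqrt(48479)) = sqrt(48479)/48479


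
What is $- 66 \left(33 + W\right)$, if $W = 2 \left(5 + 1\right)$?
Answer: $-2970$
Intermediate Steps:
$W = 12$ ($W = 2 \cdot 6 = 12$)
$- 66 \left(33 + W\right) = - 66 \left(33 + 12\right) = \left(-66\right) 45 = -2970$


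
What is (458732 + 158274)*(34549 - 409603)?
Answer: -231410568324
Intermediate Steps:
(458732 + 158274)*(34549 - 409603) = 617006*(-375054) = -231410568324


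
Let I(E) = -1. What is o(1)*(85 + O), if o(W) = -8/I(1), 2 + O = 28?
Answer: 888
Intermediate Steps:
O = 26 (O = -2 + 28 = 26)
o(W) = 8 (o(W) = -8/(-1) = -8*(-1) = 8)
o(1)*(85 + O) = 8*(85 + 26) = 8*111 = 888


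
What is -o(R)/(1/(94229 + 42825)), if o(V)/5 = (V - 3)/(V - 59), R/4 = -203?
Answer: -558495050/871 ≈ -6.4121e+5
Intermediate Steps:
R = -812 (R = 4*(-203) = -812)
o(V) = 5*(-3 + V)/(-59 + V) (o(V) = 5*((V - 3)/(V - 59)) = 5*((-3 + V)/(-59 + V)) = 5*(-3 + V)/(-59 + V))
-o(R)/(1/(94229 + 42825)) = -5*(-3 - 812)/(-59 - 812)/(1/(94229 + 42825)) = -5*(-815)/(-871)/(1/137054) = -5*(-1/871)*(-815)/1/137054 = -4075*137054/871 = -1*558495050/871 = -558495050/871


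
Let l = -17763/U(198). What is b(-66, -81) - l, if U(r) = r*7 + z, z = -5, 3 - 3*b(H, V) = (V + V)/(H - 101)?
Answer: 3122474/230627 ≈ 13.539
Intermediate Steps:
b(H, V) = 1 - 2*V/(3*(-101 + H)) (b(H, V) = 1 - (V + V)/(3*(H - 101)) = 1 - 2*V/(3*(-101 + H)))
U(r) = -5 + 7*r (U(r) = r*7 - 5 = 7*r - 5 = -5 + 7*r)
l = -17763/1381 (l = -17763/(-5 + 7*198) = -17763/(-5 + 1386) = -17763/1381 ≈ -12.862)
b(-66, -81) - l = (-101 - 66 - ⅔*(-81))/(-101 - 66) - 1*(-17763/1381) = (-101 - 66 + 54)/(-167) + 17763/1381 = -1/167*(-113) + 17763/1381 = 113/167 + 17763/1381 = 3122474/230627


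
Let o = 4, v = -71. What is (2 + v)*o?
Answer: -276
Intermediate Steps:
(2 + v)*o = (2 - 71)*4 = -69*4 = -276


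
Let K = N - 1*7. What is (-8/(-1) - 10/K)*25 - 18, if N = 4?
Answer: 796/3 ≈ 265.33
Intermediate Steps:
K = -3 (K = 4 - 1*7 = 4 - 7 = -3)
(-8/(-1) - 10/K)*25 - 18 = (-8/(-1) - 10/(-3))*25 - 18 = (-8*(-1) - 10*(-⅓))*25 - 18 = (8 + 10/3)*25 - 18 = (34/3)*25 - 18 = 850/3 - 18 = 796/3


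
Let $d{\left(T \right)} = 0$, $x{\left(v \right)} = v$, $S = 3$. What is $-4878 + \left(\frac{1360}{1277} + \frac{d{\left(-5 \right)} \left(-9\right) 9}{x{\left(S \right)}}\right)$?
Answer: $- \frac{6227846}{1277} \approx -4876.9$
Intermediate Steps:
$-4878 + \left(\frac{1360}{1277} + \frac{d{\left(-5 \right)} \left(-9\right) 9}{x{\left(S \right)}}\right) = -4878 + \left(\frac{1360}{1277} + \frac{0 \left(-9\right) 9}{3}\right) = -4878 + \left(1360 \cdot \frac{1}{1277} + 0 \cdot 9 \cdot \frac{1}{3}\right) = -4878 + \left(\frac{1360}{1277} + 0 \cdot \frac{1}{3}\right) = -4878 + \left(\frac{1360}{1277} + 0\right) = -4878 + \frac{1360}{1277} = - \frac{6227846}{1277}$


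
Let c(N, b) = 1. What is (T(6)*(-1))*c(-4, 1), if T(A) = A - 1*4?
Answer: -2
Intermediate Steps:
T(A) = -4 + A (T(A) = A - 4 = -4 + A)
(T(6)*(-1))*c(-4, 1) = ((-4 + 6)*(-1))*1 = (2*(-1))*1 = -2*1 = -2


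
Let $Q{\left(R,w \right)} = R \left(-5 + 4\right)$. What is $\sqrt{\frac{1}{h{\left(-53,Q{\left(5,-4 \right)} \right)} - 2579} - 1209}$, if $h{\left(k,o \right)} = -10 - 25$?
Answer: $\frac{i \sqrt{8261094778}}{2614} \approx 34.771 i$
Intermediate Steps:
$Q{\left(R,w \right)} = - R$ ($Q{\left(R,w \right)} = R \left(-1\right) = - R$)
$h{\left(k,o \right)} = -35$ ($h{\left(k,o \right)} = -10 - 25 = -35$)
$\sqrt{\frac{1}{h{\left(-53,Q{\left(5,-4 \right)} \right)} - 2579} - 1209} = \sqrt{\frac{1}{-35 - 2579} - 1209} = \sqrt{\frac{1}{-2614} - 1209} = \sqrt{- \frac{1}{2614} - 1209} = \sqrt{- \frac{3160327}{2614}} = \frac{i \sqrt{8261094778}}{2614}$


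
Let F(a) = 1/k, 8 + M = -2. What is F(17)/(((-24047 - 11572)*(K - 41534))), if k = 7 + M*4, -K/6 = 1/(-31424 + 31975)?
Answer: -551/26899928997480 ≈ -2.0483e-11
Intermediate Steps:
M = -10 (M = -8 - 2 = -10)
K = -6/551 (K = -6/(-31424 + 31975) = -6/551 ≈ -0.010889)
k = -33 (k = 7 - 10*4 = 7 - 40 = -33)
F(a) = -1/33 (F(a) = 1/(-33) = -1/33)
F(17)/(((-24047 - 11572)*(K - 41534))) = -1/((-24047 - 11572)*(-6/551 - 41534))/33 = -1/(33*((-35619*(-22885240/551)))) = -1/(33*815149363560/551) = -1/33*551/815149363560 = -551/26899928997480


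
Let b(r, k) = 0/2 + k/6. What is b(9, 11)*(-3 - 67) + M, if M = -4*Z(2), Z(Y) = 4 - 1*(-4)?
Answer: -481/3 ≈ -160.33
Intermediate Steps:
b(r, k) = k/6 (b(r, k) = 0*(½) + k*(⅙) = 0 + k/6 = k/6)
Z(Y) = 8 (Z(Y) = 4 + 4 = 8)
M = -32 (M = -4*8 = -32)
b(9, 11)*(-3 - 67) + M = ((⅙)*11)*(-3 - 67) - 32 = (11/6)*(-70) - 32 = -385/3 - 32 = -481/3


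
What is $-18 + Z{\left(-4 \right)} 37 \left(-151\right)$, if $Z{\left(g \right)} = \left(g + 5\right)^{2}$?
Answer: $-5605$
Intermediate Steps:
$Z{\left(g \right)} = \left(5 + g\right)^{2}$
$-18 + Z{\left(-4 \right)} 37 \left(-151\right) = -18 + \left(5 - 4\right)^{2} \cdot 37 \left(-151\right) = -18 + 1^{2} \cdot 37 \left(-151\right) = -18 + 1 \cdot 37 \left(-151\right) = -18 + 37 \left(-151\right) = -18 - 5587 = -5605$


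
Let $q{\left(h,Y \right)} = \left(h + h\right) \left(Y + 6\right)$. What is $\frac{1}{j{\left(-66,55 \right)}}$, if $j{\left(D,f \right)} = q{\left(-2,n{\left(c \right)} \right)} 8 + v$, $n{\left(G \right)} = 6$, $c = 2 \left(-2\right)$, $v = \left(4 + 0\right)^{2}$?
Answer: $- \frac{1}{368} \approx -0.0027174$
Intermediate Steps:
$v = 16$ ($v = 4^{2} = 16$)
$c = -4$
$q{\left(h,Y \right)} = 2 h \left(6 + Y\right)$
$j{\left(D,f \right)} = -368$ ($j{\left(D,f \right)} = 2 \left(-2\right) \left(6 + 6\right) 8 + 16 = 2 \left(-2\right) 12 \cdot 8 + 16 = \left(-48\right) 8 + 16 = -384 + 16 = -368$)
$\frac{1}{j{\left(-66,55 \right)}} = \frac{1}{-368} = - \frac{1}{368}$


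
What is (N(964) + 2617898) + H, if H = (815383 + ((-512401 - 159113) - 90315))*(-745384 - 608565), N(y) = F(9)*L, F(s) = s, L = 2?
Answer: -72506766830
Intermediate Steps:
N(y) = 18 (N(y) = 9*2 = 18)
H = -72509384746 (H = (815383 + (-671514 - 90315))*(-1353949) = (815383 - 761829)*(-1353949) = 53554*(-1353949) = -72509384746)
(N(964) + 2617898) + H = (18 + 2617898) - 72509384746 = 2617916 - 72509384746 = -72506766830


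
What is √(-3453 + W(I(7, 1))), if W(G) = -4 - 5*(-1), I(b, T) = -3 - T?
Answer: 2*I*√863 ≈ 58.754*I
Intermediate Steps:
W(G) = 1 (W(G) = -4 + 5 = 1)
√(-3453 + W(I(7, 1))) = √(-3453 + 1) = √(-3452) = 2*I*√863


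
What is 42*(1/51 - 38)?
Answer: -27118/17 ≈ -1595.2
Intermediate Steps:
42*(1/51 - 38) = 42*(-1937/51) = -27118/17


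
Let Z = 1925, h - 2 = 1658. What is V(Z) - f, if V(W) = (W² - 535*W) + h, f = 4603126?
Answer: -1925716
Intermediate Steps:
h = 1660 (h = 2 + 1658 = 1660)
V(W) = 1660 + W² - 535*W (V(W) = (W² - 535*W) + 1660 = 1660 + W² - 535*W)
V(Z) - f = (1660 + 1925² - 535*1925) - 1*4603126 = (1660 + 3705625 - 1029875) - 4603126 = 2677410 - 4603126 = -1925716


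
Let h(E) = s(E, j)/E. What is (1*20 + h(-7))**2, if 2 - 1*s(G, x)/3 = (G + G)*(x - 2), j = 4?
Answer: 2500/49 ≈ 51.020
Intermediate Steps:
s(G, x) = 6 - 6*G*(-2 + x) (s(G, x) = 6 - 3*(G + G)*(x - 2) = 6 - 3*2*G*(-2 + x) = 6 - 6*G*(-2 + x))
h(E) = (6 - 12*E)/E (h(E) = (6 + 12*E - 6*E*4)/E = (6 + 12*E - 24*E)/E = (6 - 12*E)/E)
(1*20 + h(-7))**2 = (1*20 + (-12 + 6/(-7)))**2 = (20 + (-12 + 6*(-1/7)))**2 = (20 + (-12 - 6/7))**2 = (20 - 90/7)**2 = (50/7)**2 = 2500/49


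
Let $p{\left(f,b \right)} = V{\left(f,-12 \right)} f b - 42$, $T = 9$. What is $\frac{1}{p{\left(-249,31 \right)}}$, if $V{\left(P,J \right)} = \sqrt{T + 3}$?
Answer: $\frac{7}{119165628} - \frac{2573 \sqrt{3}}{119165628} \approx -3.7339 \cdot 10^{-5}$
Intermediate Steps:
$V{\left(P,J \right)} = 2 \sqrt{3}$ ($V{\left(P,J \right)} = \sqrt{9 + 3} = \sqrt{12} = 2 \sqrt{3}$)
$p{\left(f,b \right)} = -42 + 2 b f \sqrt{3}$ ($p{\left(f,b \right)} = 2 \sqrt{3} f b - 42 = 2 f \sqrt{3} b - 42 = 2 b f \sqrt{3} - 42 = -42 + 2 b f \sqrt{3}$)
$\frac{1}{p{\left(-249,31 \right)}} = \frac{1}{-42 + 2 \cdot 31 \left(-249\right) \sqrt{3}} = \frac{1}{-42 - 15438 \sqrt{3}}$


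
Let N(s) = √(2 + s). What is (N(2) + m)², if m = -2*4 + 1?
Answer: 25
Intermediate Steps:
m = -7 (m = -8 + 1 = -7)
(N(2) + m)² = (√(2 + 2) - 7)² = (√4 - 7)² = (2 - 7)² = (-5)² = 25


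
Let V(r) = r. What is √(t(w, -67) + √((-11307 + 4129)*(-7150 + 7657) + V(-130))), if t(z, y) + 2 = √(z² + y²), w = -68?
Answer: √(-2 + √9113 + 4*I*√227461) ≈ 31.65 + 30.138*I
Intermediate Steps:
t(z, y) = -2 + √(y² + z²) (t(z, y) = -2 + √(z² + y²) = -2 + √(y² + z²))
√(t(w, -67) + √((-11307 + 4129)*(-7150 + 7657) + V(-130))) = √((-2 + √((-67)² + (-68)²)) + √((-11307 + 4129)*(-7150 + 7657) - 130)) = √((-2 + √(4489 + 4624)) + √(-7178*507 - 130)) = √((-2 + √9113) + √(-3639246 - 130)) = √((-2 + √9113) + √(-3639376)) = √((-2 + √9113) + 4*I*√227461) = √(-2 + √9113 + 4*I*√227461)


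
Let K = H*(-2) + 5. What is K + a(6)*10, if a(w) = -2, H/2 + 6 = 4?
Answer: -7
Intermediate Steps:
H = -4 (H = -12 + 2*4 = -12 + 8 = -4)
K = 13 (K = -4*(-2) + 5 = 8 + 5 = 13)
K + a(6)*10 = 13 - 2*10 = 13 - 20 = -7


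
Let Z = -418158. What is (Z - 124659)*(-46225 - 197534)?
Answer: 132316529103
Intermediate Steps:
(Z - 124659)*(-46225 - 197534) = (-418158 - 124659)*(-46225 - 197534) = -542817*(-243759) = 132316529103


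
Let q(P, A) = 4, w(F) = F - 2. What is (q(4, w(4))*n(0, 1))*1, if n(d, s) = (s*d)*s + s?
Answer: 4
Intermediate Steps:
w(F) = -2 + F
n(d, s) = s + d*s**2 (n(d, s) = (d*s)*s + s = d*s**2 + s = s + d*s**2)
(q(4, w(4))*n(0, 1))*1 = (4*(1*(1 + 0*1)))*1 = (4*(1*(1 + 0)))*1 = (4*(1*1))*1 = (4*1)*1 = 4*1 = 4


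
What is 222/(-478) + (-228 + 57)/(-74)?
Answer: 32655/17686 ≈ 1.8464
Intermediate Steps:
222/(-478) + (-228 + 57)/(-74) = 222*(-1/478) - 171*(-1/74) = -111/239 + 171/74 = 32655/17686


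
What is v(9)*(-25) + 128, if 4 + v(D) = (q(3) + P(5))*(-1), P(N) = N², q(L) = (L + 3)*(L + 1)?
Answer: 1453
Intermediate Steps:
q(L) = (1 + L)*(3 + L) (q(L) = (3 + L)*(1 + L) = (1 + L)*(3 + L))
v(D) = -53 (v(D) = -4 + ((3 + 3² + 4*3) + 5²)*(-1) = -4 + ((3 + 9 + 12) + 25)*(-1) = -4 + (24 + 25)*(-1) = -4 + 49*(-1) = -4 - 49 = -53)
v(9)*(-25) + 128 = -53*(-25) + 128 = 1325 + 128 = 1453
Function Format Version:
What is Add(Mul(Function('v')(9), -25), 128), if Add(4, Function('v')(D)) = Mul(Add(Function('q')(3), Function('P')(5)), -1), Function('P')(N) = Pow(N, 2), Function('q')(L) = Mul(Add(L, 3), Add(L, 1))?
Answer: 1453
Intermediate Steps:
Function('q')(L) = Mul(Add(1, L), Add(3, L)) (Function('q')(L) = Mul(Add(3, L), Add(1, L)) = Mul(Add(1, L), Add(3, L)))
Function('v')(D) = -53 (Function('v')(D) = Add(-4, Mul(Add(Add(3, Pow(3, 2), Mul(4, 3)), Pow(5, 2)), -1)) = Add(-4, Mul(Add(Add(3, 9, 12), 25), -1)) = Add(-4, Mul(Add(24, 25), -1)) = Add(-4, Mul(49, -1)) = Add(-4, -49) = -53)
Add(Mul(Function('v')(9), -25), 128) = Add(Mul(-53, -25), 128) = Add(1325, 128) = 1453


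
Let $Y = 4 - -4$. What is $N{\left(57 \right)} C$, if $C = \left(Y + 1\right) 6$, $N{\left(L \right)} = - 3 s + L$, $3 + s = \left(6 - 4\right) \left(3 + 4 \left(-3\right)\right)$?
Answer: $6480$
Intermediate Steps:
$s = -21$ ($s = -3 + \left(6 - 4\right) \left(3 + 4 \left(-3\right)\right) = -3 + 2 \left(3 - 12\right) = -3 + 2 \left(-9\right) = -3 - 18 = -21$)
$Y = 8$ ($Y = 4 + 4 = 8$)
$N{\left(L \right)} = 63 + L$ ($N{\left(L \right)} = \left(-3\right) \left(-21\right) + L = 63 + L$)
$C = 54$ ($C = \left(8 + 1\right) 6 = 9 \cdot 6 = 54$)
$N{\left(57 \right)} C = \left(63 + 57\right) 54 = 120 \cdot 54 = 6480$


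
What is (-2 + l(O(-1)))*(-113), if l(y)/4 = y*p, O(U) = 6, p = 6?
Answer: -16046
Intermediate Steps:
l(y) = 24*y (l(y) = 4*(y*6) = 4*(6*y) = 24*y)
(-2 + l(O(-1)))*(-113) = (-2 + 24*6)*(-113) = (-2 + 144)*(-113) = 142*(-113) = -16046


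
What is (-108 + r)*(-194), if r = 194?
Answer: -16684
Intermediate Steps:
(-108 + r)*(-194) = (-108 + 194)*(-194) = 86*(-194) = -16684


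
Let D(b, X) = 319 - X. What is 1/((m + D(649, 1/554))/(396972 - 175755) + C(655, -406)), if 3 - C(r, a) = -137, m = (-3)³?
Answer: 122554218/17157752287 ≈ 0.0071428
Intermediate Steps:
m = -27
C(r, a) = 140 (C(r, a) = 3 - 1*(-137) = 3 + 137 = 140)
1/((m + D(649, 1/554))/(396972 - 175755) + C(655, -406)) = 1/((-27 + (319 - 1/554))/(396972 - 175755) + 140) = 1/((-27 + (319 - 1*1/554))/221217 + 140) = 1/((-27 + (319 - 1/554))*(1/221217) + 140) = 1/((-27 + 176725/554)*(1/221217) + 140) = 1/((161767/554)*(1/221217) + 140) = 1/(161767/122554218 + 140) = 1/(17157752287/122554218) = 122554218/17157752287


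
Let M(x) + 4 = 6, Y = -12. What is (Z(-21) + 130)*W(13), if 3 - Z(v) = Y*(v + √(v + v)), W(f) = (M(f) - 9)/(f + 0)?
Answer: 833/13 - 84*I*√42/13 ≈ 64.077 - 41.876*I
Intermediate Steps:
M(x) = 2 (M(x) = -4 + 6 = 2)
W(f) = -7/f (W(f) = (2 - 9)/(f + 0) = -7/f)
Z(v) = 3 + 12*v + 12*√2*√v (Z(v) = 3 - (-12)*(v + √(v + v)) = 3 - (-12)*(v + √(2*v)) = 3 - (-12)*(v + √2*√v) = 3 - (-12*v - 12*√2*√v) = 3 + (12*v + 12*√2*√v) = 3 + 12*v + 12*√2*√v)
(Z(-21) + 130)*W(13) = ((3 + 12*(-21) + 12*√2*√(-21)) + 130)*(-7/13) = ((3 - 252 + 12*√2*(I*√21)) + 130)*(-7*1/13) = ((3 - 252 + 12*I*√42) + 130)*(-7/13) = ((-249 + 12*I*√42) + 130)*(-7/13) = (-119 + 12*I*√42)*(-7/13) = 833/13 - 84*I*√42/13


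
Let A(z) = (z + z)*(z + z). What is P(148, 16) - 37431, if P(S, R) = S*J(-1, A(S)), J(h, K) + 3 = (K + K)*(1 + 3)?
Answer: 103699469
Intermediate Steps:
A(z) = 4*z² (A(z) = (2*z)*(2*z) = 4*z²)
J(h, K) = -3 + 8*K (J(h, K) = -3 + (K + K)*(1 + 3) = -3 + (2*K)*4 = -3 + 8*K)
P(S, R) = S*(-3 + 32*S²) (P(S, R) = S*(-3 + 8*(4*S²)) = S*(-3 + 32*S²))
P(148, 16) - 37431 = 148*(-3 + 32*148²) - 37431 = 148*(-3 + 32*21904) - 37431 = 148*(-3 + 700928) - 37431 = 148*700925 - 37431 = 103736900 - 37431 = 103699469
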